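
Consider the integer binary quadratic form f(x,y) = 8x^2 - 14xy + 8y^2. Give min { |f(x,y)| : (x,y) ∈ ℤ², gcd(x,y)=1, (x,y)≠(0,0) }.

translate: b→2 (≡-14 mod 16), so (8,-14,8)→(8,2,2)
flip: (8,2,2)→(2,-2,8)
translate: b→2 (≡-2 mod 4), so (2,-2,8)→(2,2,8)
reduced (well bottom): (2,2,8) with a≤c, −a<b≤a
well minimum = a = 2

2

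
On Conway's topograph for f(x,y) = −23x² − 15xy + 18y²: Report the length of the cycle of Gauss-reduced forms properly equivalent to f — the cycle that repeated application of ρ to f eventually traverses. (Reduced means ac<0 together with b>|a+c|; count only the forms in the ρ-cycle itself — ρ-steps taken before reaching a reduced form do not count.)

D = 1881, ⌊√D⌋ = 43
descent: ρ → (18,15,-23)  [lands on river]
river: ρ → (-23,31,10)
river: ρ → (10,29,-26)
river: ρ → (-26,23,13)
river: ρ → (13,29,-20)
river: ρ → (-20,11,22)
river: ρ → (22,33,-9)
river: ρ → (-9,39,10)
river: ρ → (10,41,-5)
river: ρ → (-5,39,18)
river: ρ → (18,33,-11)
river: ρ → (-11,33,18)
river: ρ → (18,39,-5)
river: ρ → (-5,41,10)
river: ρ → (10,39,-9)
river: ρ → (-9,33,22)
river: ρ → (22,11,-20)
river: ρ → (-20,29,13)
river: ρ → (13,23,-26)
river: ρ → (-26,29,10)
river: ρ → (10,31,-23)
river: ρ → (-23,15,18)
river: ρ → (18,21,-20)
river: ρ → (-20,19,19)
river: ρ → (19,19,-20)
river: ρ → (-20,21,18)
ρ-cycle length = 26 (tail of 1 descent step not counted)

26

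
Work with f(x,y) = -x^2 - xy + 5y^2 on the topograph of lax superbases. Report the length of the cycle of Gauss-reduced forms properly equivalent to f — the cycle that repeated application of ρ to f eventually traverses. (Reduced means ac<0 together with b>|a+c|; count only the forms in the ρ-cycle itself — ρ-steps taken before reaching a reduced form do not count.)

D = 21, ⌊√D⌋ = 4
descent: ρ → (5,1,-1)
descent: ρ → (-1,3,3)  [lands on river]
river: ρ → (3,3,-1)
ρ-cycle length = 2 (tail of 2 descent steps not counted)

2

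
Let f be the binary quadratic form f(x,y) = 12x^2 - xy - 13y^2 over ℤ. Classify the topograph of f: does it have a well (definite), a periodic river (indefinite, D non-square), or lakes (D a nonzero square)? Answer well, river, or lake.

D = b²−4ac = (-1)² − 4·12·(-13) = 625
D = 25² is a perfect square ⇒ form factors over ℤ ⇒ lakes

lake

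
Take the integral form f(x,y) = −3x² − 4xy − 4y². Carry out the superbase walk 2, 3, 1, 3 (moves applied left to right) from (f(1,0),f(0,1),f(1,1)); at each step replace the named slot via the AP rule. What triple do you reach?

start (-3,-4,-11) = (f(1,0),f(0,1),f(1,1))
replace slot 2: 2·((-3)+(-11)) − (-4) = -24 → (-3,-24,-11)
replace slot 3: 2·((-3)+(-24)) − (-11) = -43 → (-3,-24,-43)
replace slot 1: 2·((-24)+(-43)) − (-3) = -131 → (-131,-24,-43)
replace slot 3: 2·((-131)+(-24)) − (-43) = -267 → (-131,-24,-267)

-131,-24,-267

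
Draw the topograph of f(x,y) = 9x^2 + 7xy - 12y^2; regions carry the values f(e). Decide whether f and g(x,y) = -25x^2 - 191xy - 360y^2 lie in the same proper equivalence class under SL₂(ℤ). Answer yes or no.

D₁ = 481, D₂ = 481
river cycle of f (length 30): (-12, 17, 4), (4, 15, -16), (-16, 17, 3), (3, 19, -10), (-10, 21, 1), (1, 21, -10), (-10, 19, 3), (3, 17, -16), (-16, 15, 4), (4, 17, -12), … (20 more)
river cycle of g (length 30): (4, 15, -16), (-16, 17, 3), (3, 19, -10), (-10, 21, 1), (1, 21, -10), (-10, 19, 3), (3, 17, -16), (-16, 15, 4), (4, 17, -12), (-12, 7, 9), … (20 more)
cycles coincide ⇒ equivalent

yes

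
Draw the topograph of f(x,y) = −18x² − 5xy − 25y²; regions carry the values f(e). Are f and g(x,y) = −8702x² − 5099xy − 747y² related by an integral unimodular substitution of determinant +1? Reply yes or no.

D₁ = -1775, D₂ = -1775
f is negative-definite; reduce −f:
−f: reduced (well bottom): (18,5,25) with a≤c, −a<b≤a
flip sign back: reduced form of f is (-18,-5,-25)
g is negative-definite; reduce −g:
−g: flip: (8702,5099,747)→(747,-5099,8702)
−g: translate: b→-617 (≡-5099 mod 1494), so (747,-5099,8702)→(747,-617,128)
−g: flip: (747,-617,128)→(128,617,747)
−g: translate: b→105 (≡617 mod 256), so (128,617,747)→(128,105,25)
−g: flip: (128,105,25)→(25,-105,128)
−g: translate: b→-5 (≡-105 mod 50), so (25,-105,128)→(25,-5,18)
−g: flip: (25,-5,18)→(18,5,25)
−g: reduced (well bottom): (18,5,25) with a≤c, −a<b≤a
flip sign back: reduced form of g is (-18,-5,-25)
reduced forms (-18, -5, -25) vs (-18, -5, -25) ⇒ equivalent

yes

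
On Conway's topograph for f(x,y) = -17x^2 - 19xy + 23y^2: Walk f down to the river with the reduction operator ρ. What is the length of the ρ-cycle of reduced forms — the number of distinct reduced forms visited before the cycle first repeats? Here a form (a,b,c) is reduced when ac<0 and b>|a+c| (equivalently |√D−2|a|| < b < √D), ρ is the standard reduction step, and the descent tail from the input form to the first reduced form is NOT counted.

D = 1925, ⌊√D⌋ = 43
descent: ρ → (23,19,-17)  [lands on river]
river: ρ → (-17,15,25)
river: ρ → (25,35,-7)
river: ρ → (-7,35,25)
river: ρ → (25,15,-17)
river: ρ → (-17,19,23)
river: ρ → (23,27,-13)
river: ρ → (-13,25,25)
river: ρ → (25,25,-13)
river: ρ → (-13,27,23)
ρ-cycle length = 10 (tail of 1 descent step not counted)

10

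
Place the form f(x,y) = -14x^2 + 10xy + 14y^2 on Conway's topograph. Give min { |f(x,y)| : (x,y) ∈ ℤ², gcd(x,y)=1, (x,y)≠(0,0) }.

river: ρ → (14,18,-10)
river: ρ → (-10,22,10)
river: ρ → (10,18,-14)
river: ρ → (-14,10,14)
closes: descent 0, river 4
min |a| on river = 10

10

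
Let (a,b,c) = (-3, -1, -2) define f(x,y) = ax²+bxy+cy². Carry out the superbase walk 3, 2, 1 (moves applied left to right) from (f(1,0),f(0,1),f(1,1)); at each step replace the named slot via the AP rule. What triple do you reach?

start (-3,-2,-6) = (f(1,0),f(0,1),f(1,1))
replace slot 3: 2·((-3)+(-2)) − (-6) = -4 → (-3,-2,-4)
replace slot 2: 2·((-3)+(-4)) − (-2) = -12 → (-3,-12,-4)
replace slot 1: 2·((-12)+(-4)) − (-3) = -29 → (-29,-12,-4)

-29,-12,-4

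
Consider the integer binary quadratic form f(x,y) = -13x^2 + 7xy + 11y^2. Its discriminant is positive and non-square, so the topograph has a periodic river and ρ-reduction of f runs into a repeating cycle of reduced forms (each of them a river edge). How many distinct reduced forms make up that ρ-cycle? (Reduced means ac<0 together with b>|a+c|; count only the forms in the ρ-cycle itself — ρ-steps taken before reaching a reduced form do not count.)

D = 621, ⌊√D⌋ = 24
river: ρ → (11,15,-9)
river: ρ → (-9,21,5)
river: ρ → (5,19,-13)
river: ρ → (-13,7,11)
ρ-cycle length = 4 (tail of 0 descent steps not counted)

4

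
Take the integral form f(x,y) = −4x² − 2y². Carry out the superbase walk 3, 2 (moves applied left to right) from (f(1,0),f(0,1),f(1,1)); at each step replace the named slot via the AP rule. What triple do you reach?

start (-4,-2,-6) = (f(1,0),f(0,1),f(1,1))
replace slot 3: 2·((-4)+(-2)) − (-6) = -6 → (-4,-2,-6)
replace slot 2: 2·((-4)+(-6)) − (-2) = -18 → (-4,-18,-6)

-4,-18,-6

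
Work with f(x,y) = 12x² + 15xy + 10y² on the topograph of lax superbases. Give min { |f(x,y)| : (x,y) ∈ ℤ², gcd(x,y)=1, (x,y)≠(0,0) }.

translate: b→-9 (≡15 mod 24), so (12,15,10)→(12,-9,7)
flip: (12,-9,7)→(7,9,12)
translate: b→-5 (≡9 mod 14), so (7,9,12)→(7,-5,10)
reduced (well bottom): (7,-5,10) with a≤c, −a<b≤a
well minimum = a = 7

7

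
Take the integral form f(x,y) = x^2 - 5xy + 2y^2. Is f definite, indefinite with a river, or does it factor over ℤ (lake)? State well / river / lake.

D = b²−4ac = (-5)² − 4·1·2 = 17
D > 0 non-square ⇒ indefinite ⇒ periodic river

river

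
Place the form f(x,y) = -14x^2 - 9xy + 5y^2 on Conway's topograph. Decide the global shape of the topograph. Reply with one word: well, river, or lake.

D = b²−4ac = (-9)² − 4·(-14)·5 = 361
D = 19² is a perfect square ⇒ form factors over ℤ ⇒ lakes

lake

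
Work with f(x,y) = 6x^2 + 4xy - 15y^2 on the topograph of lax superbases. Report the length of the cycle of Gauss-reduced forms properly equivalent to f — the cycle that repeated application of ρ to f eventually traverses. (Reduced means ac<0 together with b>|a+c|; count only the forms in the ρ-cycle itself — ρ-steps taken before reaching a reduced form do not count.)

D = 376, ⌊√D⌋ = 19
descent: ρ → (-15,-4,6)
descent: ρ → (6,16,-5)  [lands on river]
river: ρ → (-5,14,9)
river: ρ → (9,4,-10)
river: ρ → (-10,16,3)
river: ρ → (3,14,-15)
river: ρ → (-15,16,2)
river: ρ → (2,16,-15)
river: ρ → (-15,14,3)
river: ρ → (3,16,-10)
river: ρ → (-10,4,9)
river: ρ → (9,14,-5)
river: ρ → (-5,16,6)
river: ρ → (6,8,-13)
river: ρ → (-13,18,1)
river: ρ → (1,18,-13)
river: ρ → (-13,8,6)
ρ-cycle length = 16 (tail of 2 descent steps not counted)

16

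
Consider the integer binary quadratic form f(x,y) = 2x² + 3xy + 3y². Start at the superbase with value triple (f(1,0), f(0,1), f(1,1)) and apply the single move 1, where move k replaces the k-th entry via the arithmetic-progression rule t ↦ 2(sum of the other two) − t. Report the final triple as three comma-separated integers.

start (2,3,8) = (f(1,0),f(0,1),f(1,1))
replace slot 1: 2·(3+8) − 2 = 20 → (20,3,8)

20,3,8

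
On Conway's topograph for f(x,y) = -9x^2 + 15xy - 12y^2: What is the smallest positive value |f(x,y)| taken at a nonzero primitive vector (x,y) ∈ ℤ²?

translate: b→3 (≡-15 mod 18), so (9,-15,12)→(9,3,6)
flip: (9,3,6)→(6,-3,9)
reduced (well bottom): (6,-3,9) with a≤c, −a<b≤a
well minimum |f| = |-6| = 6 (negative-definite)

6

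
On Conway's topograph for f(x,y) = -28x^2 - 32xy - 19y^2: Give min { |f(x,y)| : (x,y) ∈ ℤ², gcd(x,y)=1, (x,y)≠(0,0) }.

translate: b→-24 (≡32 mod 56), so (28,32,19)→(28,-24,15)
flip: (28,-24,15)→(15,24,28)
translate: b→-6 (≡24 mod 30), so (15,24,28)→(15,-6,19)
reduced (well bottom): (15,-6,19) with a≤c, −a<b≤a
well minimum |f| = |-15| = 15 (negative-definite)

15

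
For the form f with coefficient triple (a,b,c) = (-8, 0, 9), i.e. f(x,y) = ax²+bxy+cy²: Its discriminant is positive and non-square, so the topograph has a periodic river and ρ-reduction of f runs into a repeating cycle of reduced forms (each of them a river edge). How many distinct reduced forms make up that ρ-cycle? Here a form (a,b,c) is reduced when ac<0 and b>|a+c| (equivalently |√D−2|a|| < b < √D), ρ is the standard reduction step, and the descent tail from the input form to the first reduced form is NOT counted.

D = 288, ⌊√D⌋ = 16
descent: ρ → (9,0,-8)
descent: ρ → (-8,16,1)  [lands on river]
river: ρ → (1,16,-8)
ρ-cycle length = 2 (tail of 2 descent steps not counted)

2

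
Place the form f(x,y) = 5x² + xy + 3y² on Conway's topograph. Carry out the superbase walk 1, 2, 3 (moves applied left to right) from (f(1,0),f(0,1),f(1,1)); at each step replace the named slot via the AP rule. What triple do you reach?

start (5,3,9) = (f(1,0),f(0,1),f(1,1))
replace slot 1: 2·(3+9) − 5 = 19 → (19,3,9)
replace slot 2: 2·(19+9) − 3 = 53 → (19,53,9)
replace slot 3: 2·(19+53) − 9 = 135 → (19,53,135)

19,53,135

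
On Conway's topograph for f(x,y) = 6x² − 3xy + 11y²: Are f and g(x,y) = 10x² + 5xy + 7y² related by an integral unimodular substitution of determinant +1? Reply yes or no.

D₁ = -255, D₂ = -255
f: reduced (well bottom): (6,-3,11) with a≤c, −a<b≤a
g: flip: (10,5,7)→(7,-5,10)
g: reduced (well bottom): (7,-5,10) with a≤c, −a<b≤a
reduced forms (6, -3, 11) vs (7, -5, 10) ⇒ inequivalent

no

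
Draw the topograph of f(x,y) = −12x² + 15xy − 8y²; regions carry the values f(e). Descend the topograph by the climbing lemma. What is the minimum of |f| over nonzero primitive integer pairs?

translate: b→9 (≡-15 mod 24), so (12,-15,8)→(12,9,5)
flip: (12,9,5)→(5,-9,12)
translate: b→1 (≡-9 mod 10), so (5,-9,12)→(5,1,8)
reduced (well bottom): (5,1,8) with a≤c, −a<b≤a
well minimum |f| = |-5| = 5 (negative-definite)

5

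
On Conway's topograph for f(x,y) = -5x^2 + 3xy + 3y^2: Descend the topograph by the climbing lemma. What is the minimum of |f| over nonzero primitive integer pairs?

river: ρ → (3,3,-5)
river: ρ → (-5,7,1)
river: ρ → (1,7,-5)
river: ρ → (-5,3,3)
closes: descent 0, river 4
min |a| on river = 1

1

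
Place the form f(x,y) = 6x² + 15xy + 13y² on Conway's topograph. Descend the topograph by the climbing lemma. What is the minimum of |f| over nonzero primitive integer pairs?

translate: b→3 (≡15 mod 12), so (6,15,13)→(6,3,4)
flip: (6,3,4)→(4,-3,6)
reduced (well bottom): (4,-3,6) with a≤c, −a<b≤a
well minimum = a = 4

4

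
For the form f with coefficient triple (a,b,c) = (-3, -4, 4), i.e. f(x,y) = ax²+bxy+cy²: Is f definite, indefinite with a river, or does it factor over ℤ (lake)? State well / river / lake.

D = b²−4ac = (-4)² − 4·(-3)·4 = 64
D = 8² is a perfect square ⇒ form factors over ℤ ⇒ lakes

lake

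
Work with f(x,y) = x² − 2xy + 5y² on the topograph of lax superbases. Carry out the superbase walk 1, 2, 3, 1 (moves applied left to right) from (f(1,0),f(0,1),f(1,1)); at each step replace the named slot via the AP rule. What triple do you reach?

start (1,5,4) = (f(1,0),f(0,1),f(1,1))
replace slot 1: 2·(5+4) − 1 = 17 → (17,5,4)
replace slot 2: 2·(17+4) − 5 = 37 → (17,37,4)
replace slot 3: 2·(17+37) − 4 = 104 → (17,37,104)
replace slot 1: 2·(37+104) − 17 = 265 → (265,37,104)

265,37,104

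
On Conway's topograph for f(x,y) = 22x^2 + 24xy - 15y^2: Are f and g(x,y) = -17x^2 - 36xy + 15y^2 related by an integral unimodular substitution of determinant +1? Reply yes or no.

D₁ = 1896, D₂ = 2316
discriminants differ ⇒ not SL₂(ℤ)-equivalent

no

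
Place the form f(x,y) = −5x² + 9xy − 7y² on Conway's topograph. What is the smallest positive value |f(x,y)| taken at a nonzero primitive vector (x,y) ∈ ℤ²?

translate: b→1 (≡-9 mod 10), so (5,-9,7)→(5,1,3)
flip: (5,1,3)→(3,-1,5)
reduced (well bottom): (3,-1,5) with a≤c, −a<b≤a
well minimum |f| = |-3| = 3 (negative-definite)

3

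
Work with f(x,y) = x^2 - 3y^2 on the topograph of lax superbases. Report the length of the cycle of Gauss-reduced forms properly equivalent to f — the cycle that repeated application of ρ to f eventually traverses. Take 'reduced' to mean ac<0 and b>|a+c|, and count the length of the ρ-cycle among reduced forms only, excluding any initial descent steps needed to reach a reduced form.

D = 12, ⌊√D⌋ = 3
descent: ρ → (-3,0,1)
descent: ρ → (1,2,-2)  [lands on river]
river: ρ → (-2,2,1)
ρ-cycle length = 2 (tail of 2 descent steps not counted)

2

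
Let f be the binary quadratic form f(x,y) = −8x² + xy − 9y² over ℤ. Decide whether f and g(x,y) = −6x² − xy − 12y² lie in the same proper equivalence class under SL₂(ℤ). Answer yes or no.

D₁ = -287, D₂ = -287
f is negative-definite; reduce −f:
−f: reduced (well bottom): (8,-1,9) with a≤c, −a<b≤a
flip sign back: reduced form of f is (-8,1,-9)
g is negative-definite; reduce −g:
−g: reduced (well bottom): (6,1,12) with a≤c, −a<b≤a
flip sign back: reduced form of g is (-6,-1,-12)
reduced forms (-8, 1, -9) vs (-6, -1, -12) ⇒ inequivalent

no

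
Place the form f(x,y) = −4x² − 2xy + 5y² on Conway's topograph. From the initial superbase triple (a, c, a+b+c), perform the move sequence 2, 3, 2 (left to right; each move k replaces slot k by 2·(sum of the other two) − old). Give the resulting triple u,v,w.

start (-4,5,-1) = (f(1,0),f(0,1),f(1,1))
replace slot 2: 2·((-4)+(-1)) − 5 = -15 → (-4,-15,-1)
replace slot 3: 2·((-4)+(-15)) − (-1) = -37 → (-4,-15,-37)
replace slot 2: 2·((-4)+(-37)) − (-15) = -67 → (-4,-67,-37)

-4,-67,-37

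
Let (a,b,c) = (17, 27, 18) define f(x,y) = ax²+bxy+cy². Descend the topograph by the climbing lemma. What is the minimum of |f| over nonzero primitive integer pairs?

translate: b→-7 (≡27 mod 34), so (17,27,18)→(17,-7,8)
flip: (17,-7,8)→(8,7,17)
reduced (well bottom): (8,7,17) with a≤c, −a<b≤a
well minimum = a = 8

8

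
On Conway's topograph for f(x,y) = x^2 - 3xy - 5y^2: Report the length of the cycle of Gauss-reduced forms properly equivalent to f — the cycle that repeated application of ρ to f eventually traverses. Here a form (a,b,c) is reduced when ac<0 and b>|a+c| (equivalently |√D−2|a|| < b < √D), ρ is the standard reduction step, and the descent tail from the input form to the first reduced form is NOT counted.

D = 29, ⌊√D⌋ = 5
descent: ρ → (-5,3,1)
descent: ρ → (1,5,-1)  [lands on river]
river: ρ → (-1,5,1)
ρ-cycle length = 2 (tail of 2 descent steps not counted)

2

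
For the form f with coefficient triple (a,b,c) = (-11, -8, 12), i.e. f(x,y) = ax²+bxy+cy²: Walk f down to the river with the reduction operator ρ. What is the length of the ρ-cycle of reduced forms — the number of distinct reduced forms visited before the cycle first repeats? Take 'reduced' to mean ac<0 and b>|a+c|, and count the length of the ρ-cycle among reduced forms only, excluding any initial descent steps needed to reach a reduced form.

D = 592, ⌊√D⌋ = 24
descent: ρ → (12,8,-11)  [lands on river]
river: ρ → (-11,14,9)
river: ρ → (9,22,-3)
river: ρ → (-3,20,16)
river: ρ → (16,12,-7)
river: ρ → (-7,16,12)
ρ-cycle length = 6 (tail of 1 descent step not counted)

6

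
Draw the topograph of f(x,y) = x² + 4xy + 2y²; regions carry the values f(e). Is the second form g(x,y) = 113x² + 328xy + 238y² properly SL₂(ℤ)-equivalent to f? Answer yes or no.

D₁ = 8, D₂ = 8
river cycle of f (length 2): (-1, 2, 1), (1, 2, -1)
river cycle of g (length 2): (1, 2, -1), (-1, 2, 1)
cycles coincide ⇒ equivalent

yes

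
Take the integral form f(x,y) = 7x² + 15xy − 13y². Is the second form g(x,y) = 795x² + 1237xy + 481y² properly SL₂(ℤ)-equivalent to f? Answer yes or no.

D₁ = 589, D₂ = 589
river cycle of f (length 16): (-13, 11, 9), (9, 7, -15), (-15, 23, 1), (1, 23, -15), (-15, 7, 9), (9, 11, -13), (-13, 15, 7), (7, 13, -15), (-15, 17, 5), (5, 23, -3), … (6 more)
river cycle of g (length 16): (5, 17, -15), (-15, 13, 7), (7, 15, -13), (-13, 11, 9), (9, 7, -15), (-15, 23, 1), (1, 23, -15), (-15, 7, 9), (9, 11, -13), (-13, 15, 7), … (6 more)
cycles coincide ⇒ equivalent

yes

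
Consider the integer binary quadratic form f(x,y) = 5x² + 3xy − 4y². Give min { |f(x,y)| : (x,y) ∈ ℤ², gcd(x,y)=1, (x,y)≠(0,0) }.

river: ρ → (-4,5,4)
river: ρ → (4,3,-5)
river: ρ → (-5,7,2)
river: ρ → (2,9,-1)
river: ρ → (-1,9,2)
river: ρ → (2,7,-5)
river: ρ → (-5,3,4)
river: ρ → (4,5,-4)
river: ρ → (-4,3,5)
river: ρ → (5,7,-2)
river: ρ → (-2,9,1)
river: ρ → (1,9,-2)
river: ρ → (-2,7,5)
river: ρ → (5,3,-4)
closes: descent 0, river 14
min |a| on river = 1

1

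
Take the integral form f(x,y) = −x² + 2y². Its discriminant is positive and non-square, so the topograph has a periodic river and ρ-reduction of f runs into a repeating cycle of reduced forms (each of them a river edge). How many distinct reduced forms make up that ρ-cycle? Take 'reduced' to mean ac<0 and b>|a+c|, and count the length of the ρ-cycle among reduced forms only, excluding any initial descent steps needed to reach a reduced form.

D = 8, ⌊√D⌋ = 2
descent: ρ → (2,0,-1)
descent: ρ → (-1,2,1)  [lands on river]
river: ρ → (1,2,-1)
ρ-cycle length = 2 (tail of 2 descent steps not counted)

2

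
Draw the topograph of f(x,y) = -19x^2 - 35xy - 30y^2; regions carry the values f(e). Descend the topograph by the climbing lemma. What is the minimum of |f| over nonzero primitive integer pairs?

translate: b→-3 (≡35 mod 38), so (19,35,30)→(19,-3,14)
flip: (19,-3,14)→(14,3,19)
reduced (well bottom): (14,3,19) with a≤c, −a<b≤a
well minimum |f| = |-14| = 14 (negative-definite)

14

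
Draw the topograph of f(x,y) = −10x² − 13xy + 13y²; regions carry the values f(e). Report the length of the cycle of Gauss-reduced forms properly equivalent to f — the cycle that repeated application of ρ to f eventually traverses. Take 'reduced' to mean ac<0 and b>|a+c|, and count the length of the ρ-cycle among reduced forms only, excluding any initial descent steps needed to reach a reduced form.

D = 689, ⌊√D⌋ = 26
descent: ρ → (13,13,-10)  [lands on river]
river: ρ → (-10,7,16)
river: ρ → (16,25,-1)
river: ρ → (-1,25,16)
river: ρ → (16,7,-10)
river: ρ → (-10,13,13)
ρ-cycle length = 6 (tail of 1 descent step not counted)

6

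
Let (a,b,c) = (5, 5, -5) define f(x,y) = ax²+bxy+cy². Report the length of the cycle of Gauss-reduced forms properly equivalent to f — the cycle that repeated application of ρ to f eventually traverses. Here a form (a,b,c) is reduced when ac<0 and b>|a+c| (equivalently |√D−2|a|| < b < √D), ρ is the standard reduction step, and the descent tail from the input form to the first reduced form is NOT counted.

D = 125, ⌊√D⌋ = 11
river: ρ → (-5,5,5)
river: ρ → (5,5,-5)
ρ-cycle length = 2 (tail of 0 descent steps not counted)

2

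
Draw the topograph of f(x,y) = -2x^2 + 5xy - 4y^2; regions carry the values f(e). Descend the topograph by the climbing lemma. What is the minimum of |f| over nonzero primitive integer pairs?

translate: b→-1 (≡-5 mod 4), so (2,-5,4)→(2,-1,1)
flip: (2,-1,1)→(1,1,2)
reduced (well bottom): (1,1,2) with a≤c, −a<b≤a
well minimum |f| = |-1| = 1 (negative-definite)

1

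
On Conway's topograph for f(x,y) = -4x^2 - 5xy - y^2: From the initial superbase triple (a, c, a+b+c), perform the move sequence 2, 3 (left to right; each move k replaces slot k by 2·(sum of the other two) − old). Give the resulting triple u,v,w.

start (-4,-1,-10) = (f(1,0),f(0,1),f(1,1))
replace slot 2: 2·((-4)+(-10)) − (-1) = -27 → (-4,-27,-10)
replace slot 3: 2·((-4)+(-27)) − (-10) = -52 → (-4,-27,-52)

-4,-27,-52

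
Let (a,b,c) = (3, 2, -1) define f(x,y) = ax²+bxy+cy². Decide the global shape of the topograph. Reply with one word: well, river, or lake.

D = b²−4ac = 2² − 4·3·(-1) = 16
D = 4² is a perfect square ⇒ form factors over ℤ ⇒ lakes

lake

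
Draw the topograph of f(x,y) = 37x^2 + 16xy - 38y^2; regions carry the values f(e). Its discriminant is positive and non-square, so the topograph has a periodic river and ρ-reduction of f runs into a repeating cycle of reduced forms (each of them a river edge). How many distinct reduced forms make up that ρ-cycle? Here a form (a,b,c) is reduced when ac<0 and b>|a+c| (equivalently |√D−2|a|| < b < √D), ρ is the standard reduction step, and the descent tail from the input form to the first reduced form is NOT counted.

D = 5880, ⌊√D⌋ = 76
river: ρ → (-38,60,15)
river: ρ → (15,60,-38)
river: ρ → (-38,16,37)
river: ρ → (37,58,-17)
river: ρ → (-17,44,58)
river: ρ → (58,72,-3)
river: ρ → (-3,72,58)
river: ρ → (58,44,-17)
river: ρ → (-17,58,37)
river: ρ → (37,16,-38)
ρ-cycle length = 10 (tail of 0 descent steps not counted)

10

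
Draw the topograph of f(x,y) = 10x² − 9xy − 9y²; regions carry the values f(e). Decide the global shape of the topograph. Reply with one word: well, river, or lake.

D = b²−4ac = (-9)² − 4·10·(-9) = 441
D = 21² is a perfect square ⇒ form factors over ℤ ⇒ lakes

lake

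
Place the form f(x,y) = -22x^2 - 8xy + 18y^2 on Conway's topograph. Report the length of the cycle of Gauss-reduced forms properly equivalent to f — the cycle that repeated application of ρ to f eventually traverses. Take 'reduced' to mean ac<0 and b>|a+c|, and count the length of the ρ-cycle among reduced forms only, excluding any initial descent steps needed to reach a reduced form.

D = 1648, ⌊√D⌋ = 40
descent: ρ → (18,8,-22)  [lands on river]
river: ρ → (-22,36,4)
river: ρ → (4,36,-22)
river: ρ → (-22,8,18)
river: ρ → (18,28,-12)
river: ρ → (-12,20,26)
river: ρ → (26,32,-6)
river: ρ → (-6,40,2)
river: ρ → (2,40,-6)
river: ρ → (-6,32,26)
river: ρ → (26,20,-12)
river: ρ → (-12,28,18)
ρ-cycle length = 12 (tail of 1 descent step not counted)

12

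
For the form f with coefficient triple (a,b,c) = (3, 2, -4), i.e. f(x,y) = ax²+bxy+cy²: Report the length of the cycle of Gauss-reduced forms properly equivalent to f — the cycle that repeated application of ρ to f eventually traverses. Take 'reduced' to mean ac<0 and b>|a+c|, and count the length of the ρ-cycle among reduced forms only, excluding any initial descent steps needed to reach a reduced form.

D = 52, ⌊√D⌋ = 7
river: ρ → (-4,6,1)
river: ρ → (1,6,-4)
river: ρ → (-4,2,3)
river: ρ → (3,4,-3)
river: ρ → (-3,2,4)
river: ρ → (4,6,-1)
river: ρ → (-1,6,4)
river: ρ → (4,2,-3)
river: ρ → (-3,4,3)
river: ρ → (3,2,-4)
ρ-cycle length = 10 (tail of 0 descent steps not counted)

10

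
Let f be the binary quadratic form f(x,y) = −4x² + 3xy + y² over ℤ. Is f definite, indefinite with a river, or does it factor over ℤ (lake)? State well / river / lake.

D = b²−4ac = 3² − 4·(-4)·1 = 25
D = 5² is a perfect square ⇒ form factors over ℤ ⇒ lakes

lake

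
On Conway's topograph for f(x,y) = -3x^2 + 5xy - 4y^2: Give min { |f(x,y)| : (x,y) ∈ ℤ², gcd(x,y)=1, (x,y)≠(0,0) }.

translate: b→1 (≡-5 mod 6), so (3,-5,4)→(3,1,2)
flip: (3,1,2)→(2,-1,3)
reduced (well bottom): (2,-1,3) with a≤c, −a<b≤a
well minimum |f| = |-2| = 2 (negative-definite)

2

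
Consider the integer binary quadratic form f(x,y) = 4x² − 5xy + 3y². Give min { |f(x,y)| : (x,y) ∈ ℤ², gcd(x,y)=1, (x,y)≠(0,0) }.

translate: b→3 (≡-5 mod 8), so (4,-5,3)→(4,3,2)
flip: (4,3,2)→(2,-3,4)
translate: b→1 (≡-3 mod 4), so (2,-3,4)→(2,1,3)
reduced (well bottom): (2,1,3) with a≤c, −a<b≤a
well minimum = a = 2

2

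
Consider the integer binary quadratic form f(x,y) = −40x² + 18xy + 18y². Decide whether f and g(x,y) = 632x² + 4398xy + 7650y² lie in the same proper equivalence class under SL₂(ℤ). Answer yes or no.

D₁ = 3204, D₂ = 3204
river cycle of f (length 28): (18, 54, -4), (-4, 50, 44), (44, 38, -10), (-10, 42, 36), (36, 30, -16), (-16, 34, 32), (32, 30, -18), (-18, 42, 20), (20, 38, -22), (-22, 50, 8), … (18 more)
river cycle of g (length 28): (-4, 54, 18), (18, 54, -4), (-4, 50, 44), (44, 38, -10), (-10, 42, 36), (36, 30, -16), (-16, 34, 32), (32, 30, -18), (-18, 42, 20), (20, 38, -22), … (18 more)
cycles coincide ⇒ equivalent

yes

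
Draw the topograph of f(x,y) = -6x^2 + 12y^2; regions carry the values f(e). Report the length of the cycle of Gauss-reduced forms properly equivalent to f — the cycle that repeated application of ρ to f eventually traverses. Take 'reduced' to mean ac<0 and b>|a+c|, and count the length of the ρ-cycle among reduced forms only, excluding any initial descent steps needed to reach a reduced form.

D = 288, ⌊√D⌋ = 16
descent: ρ → (12,0,-6)
descent: ρ → (-6,12,6)  [lands on river]
river: ρ → (6,12,-6)
ρ-cycle length = 2 (tail of 2 descent steps not counted)

2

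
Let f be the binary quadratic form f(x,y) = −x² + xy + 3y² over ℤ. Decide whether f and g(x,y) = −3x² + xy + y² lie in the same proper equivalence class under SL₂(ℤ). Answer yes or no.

D₁ = 13, D₂ = 13
river cycle of f (length 2): (-1, 3, 1), (1, 3, -1)
river cycle of g (length 2): (1, 3, -1), (-1, 3, 1)
cycles coincide ⇒ equivalent

yes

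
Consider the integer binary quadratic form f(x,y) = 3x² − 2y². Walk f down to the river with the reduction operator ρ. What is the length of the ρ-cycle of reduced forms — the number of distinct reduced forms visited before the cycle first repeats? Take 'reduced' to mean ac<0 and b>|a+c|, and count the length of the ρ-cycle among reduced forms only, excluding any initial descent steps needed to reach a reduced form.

D = 24, ⌊√D⌋ = 4
descent: ρ → (-2,4,1)  [lands on river]
river: ρ → (1,4,-2)
ρ-cycle length = 2 (tail of 1 descent step not counted)

2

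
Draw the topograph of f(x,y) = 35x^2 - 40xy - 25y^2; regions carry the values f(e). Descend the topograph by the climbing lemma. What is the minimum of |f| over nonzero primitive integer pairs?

descent: ρ → (-25,40,35)  [lands on river]
river: ρ → (35,30,-30)
river: ρ → (-30,30,35)
river: ρ → (35,40,-25)
river: ρ → (-25,60,15)
river: ρ → (15,60,-25)
closes: descent 1, river 6
min |a| on river = 15

15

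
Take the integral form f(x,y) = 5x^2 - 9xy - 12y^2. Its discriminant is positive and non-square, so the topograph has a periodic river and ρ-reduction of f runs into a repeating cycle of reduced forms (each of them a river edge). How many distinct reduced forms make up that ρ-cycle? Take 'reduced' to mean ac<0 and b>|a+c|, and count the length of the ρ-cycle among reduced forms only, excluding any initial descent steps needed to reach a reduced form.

D = 321, ⌊√D⌋ = 17
descent: ρ → (-12,9,5)  [lands on river]
river: ρ → (5,11,-10)
river: ρ → (-10,9,6)
river: ρ → (6,15,-4)
river: ρ → (-4,17,2)
river: ρ → (2,15,-12)
ρ-cycle length = 6 (tail of 1 descent step not counted)

6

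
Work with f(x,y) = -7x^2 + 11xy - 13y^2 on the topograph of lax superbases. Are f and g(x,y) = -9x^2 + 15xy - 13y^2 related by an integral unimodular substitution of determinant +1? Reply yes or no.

D₁ = -243, D₂ = -243
f is negative-definite; reduce −f:
−f: translate: b→3 (≡-11 mod 14), so (7,-11,13)→(7,3,9)
−f: reduced (well bottom): (7,3,9) with a≤c, −a<b≤a
flip sign back: reduced form of f is (-7,-3,-9)
g is negative-definite; reduce −g:
−g: translate: b→3 (≡-15 mod 18), so (9,-15,13)→(9,3,7)
−g: flip: (9,3,7)→(7,-3,9)
−g: reduced (well bottom): (7,-3,9) with a≤c, −a<b≤a
flip sign back: reduced form of g is (-7,3,-9)
reduced forms (-7, -3, -9) vs (-7, 3, -9) ⇒ inequivalent

no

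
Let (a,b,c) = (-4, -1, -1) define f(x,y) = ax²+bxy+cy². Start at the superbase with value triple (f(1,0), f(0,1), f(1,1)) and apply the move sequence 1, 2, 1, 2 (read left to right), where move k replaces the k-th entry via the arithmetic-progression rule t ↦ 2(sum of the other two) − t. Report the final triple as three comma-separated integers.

start (-4,-1,-6) = (f(1,0),f(0,1),f(1,1))
replace slot 1: 2·((-1)+(-6)) − (-4) = -10 → (-10,-1,-6)
replace slot 2: 2·((-10)+(-6)) − (-1) = -31 → (-10,-31,-6)
replace slot 1: 2·((-31)+(-6)) − (-10) = -64 → (-64,-31,-6)
replace slot 2: 2·((-64)+(-6)) − (-31) = -109 → (-64,-109,-6)

-64,-109,-6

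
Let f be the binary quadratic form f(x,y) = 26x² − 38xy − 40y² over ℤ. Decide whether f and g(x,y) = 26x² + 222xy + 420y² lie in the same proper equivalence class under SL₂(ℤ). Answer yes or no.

D₁ = 5604, D₂ = 5604
river cycle of f (length 48): (-40, 38, 26), (26, 66, -12), (-12, 54, 56), (56, 58, -10), (-10, 62, 44), (44, 26, -28), (-28, 30, 42), (42, 54, -16), (-16, 74, 2), (2, 74, -16), … (38 more)
river cycle of g (length 48): (26, 66, -12), (-12, 54, 56), (56, 58, -10), (-10, 62, 44), (44, 26, -28), (-28, 30, 42), (42, 54, -16), (-16, 74, 2), (2, 74, -16), (-16, 54, 42), … (38 more)
cycles coincide ⇒ equivalent

yes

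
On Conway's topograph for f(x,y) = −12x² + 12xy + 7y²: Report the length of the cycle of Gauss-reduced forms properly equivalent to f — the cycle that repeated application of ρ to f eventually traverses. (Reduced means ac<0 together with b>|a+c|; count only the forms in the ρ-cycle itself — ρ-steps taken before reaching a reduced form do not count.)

D = 480, ⌊√D⌋ = 21
river: ρ → (7,16,-8)
river: ρ → (-8,16,7)
river: ρ → (7,12,-12)
river: ρ → (-12,12,7)
ρ-cycle length = 4 (tail of 0 descent steps not counted)

4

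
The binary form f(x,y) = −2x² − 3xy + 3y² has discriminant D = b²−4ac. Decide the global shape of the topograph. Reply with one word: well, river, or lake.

D = b²−4ac = (-3)² − 4·(-2)·3 = 33
D > 0 non-square ⇒ indefinite ⇒ periodic river

river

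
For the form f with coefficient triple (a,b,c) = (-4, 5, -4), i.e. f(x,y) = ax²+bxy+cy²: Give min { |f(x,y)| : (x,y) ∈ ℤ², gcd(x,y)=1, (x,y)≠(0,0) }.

translate: b→3 (≡-5 mod 8), so (4,-5,4)→(4,3,3)
flip: (4,3,3)→(3,-3,4)
translate: b→3 (≡-3 mod 6), so (3,-3,4)→(3,3,4)
reduced (well bottom): (3,3,4) with a≤c, −a<b≤a
well minimum |f| = |-3| = 3 (negative-definite)

3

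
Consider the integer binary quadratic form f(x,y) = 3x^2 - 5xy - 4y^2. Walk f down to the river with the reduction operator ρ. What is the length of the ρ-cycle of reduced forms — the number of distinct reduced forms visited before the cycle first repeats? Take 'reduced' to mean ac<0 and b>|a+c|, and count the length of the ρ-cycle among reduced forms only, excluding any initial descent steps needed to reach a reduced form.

D = 73, ⌊√D⌋ = 8
descent: ρ → (-4,5,3)  [lands on river]
river: ρ → (3,7,-2)
river: ρ → (-2,5,6)
river: ρ → (6,7,-1)
river: ρ → (-1,7,6)
river: ρ → (6,5,-2)
river: ρ → (-2,7,3)
river: ρ → (3,5,-4)
river: ρ → (-4,3,4)
river: ρ → (4,5,-3)
river: ρ → (-3,7,2)
river: ρ → (2,5,-6)
river: ρ → (-6,7,1)
river: ρ → (1,7,-6)
river: ρ → (-6,5,2)
river: ρ → (2,7,-3)
river: ρ → (-3,5,4)
river: ρ → (4,3,-4)
ρ-cycle length = 18 (tail of 1 descent step not counted)

18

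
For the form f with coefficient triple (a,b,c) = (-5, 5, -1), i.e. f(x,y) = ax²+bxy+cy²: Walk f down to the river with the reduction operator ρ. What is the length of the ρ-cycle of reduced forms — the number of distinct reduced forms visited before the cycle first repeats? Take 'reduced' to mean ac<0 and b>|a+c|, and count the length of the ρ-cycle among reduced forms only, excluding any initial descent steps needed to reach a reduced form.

D = 5, ⌊√D⌋ = 2
descent: ρ → (-1,1,1)  [lands on river]
river: ρ → (1,1,-1)
ρ-cycle length = 2 (tail of 1 descent step not counted)

2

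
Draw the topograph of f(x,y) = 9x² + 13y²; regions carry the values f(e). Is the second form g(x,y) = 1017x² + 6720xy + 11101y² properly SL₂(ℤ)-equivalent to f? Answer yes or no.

D₁ = -468, D₂ = -468
f: reduced (well bottom): (9,0,13) with a≤c, −a<b≤a
g: translate: b→618 (≡6720 mod 2034), so (1017,6720,11101)→(1017,618,94)
g: flip: (1017,618,94)→(94,-618,1017)
g: translate: b→-54 (≡-618 mod 188), so (94,-618,1017)→(94,-54,9)
g: flip: (94,-54,9)→(9,54,94)
g: translate: b→0 (≡54 mod 18), so (9,54,94)→(9,0,13)
g: reduced (well bottom): (9,0,13) with a≤c, −a<b≤a
reduced forms (9, 0, 13) vs (9, 0, 13) ⇒ equivalent

yes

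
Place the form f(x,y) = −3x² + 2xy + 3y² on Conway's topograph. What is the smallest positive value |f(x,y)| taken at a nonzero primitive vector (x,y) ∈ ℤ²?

river: ρ → (3,4,-2)
river: ρ → (-2,4,3)
river: ρ → (3,2,-3)
river: ρ → (-3,4,2)
river: ρ → (2,4,-3)
river: ρ → (-3,2,3)
closes: descent 0, river 6
min |a| on river = 2

2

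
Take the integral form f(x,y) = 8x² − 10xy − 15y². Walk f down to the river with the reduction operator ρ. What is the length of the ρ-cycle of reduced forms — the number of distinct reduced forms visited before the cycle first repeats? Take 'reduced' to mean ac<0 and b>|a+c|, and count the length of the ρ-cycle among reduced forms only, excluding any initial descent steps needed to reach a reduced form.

D = 580, ⌊√D⌋ = 24
descent: ρ → (-15,10,8)  [lands on river]
river: ρ → (8,22,-3)
river: ρ → (-3,20,15)
river: ρ → (15,10,-8)
river: ρ → (-8,22,3)
river: ρ → (3,20,-15)
ρ-cycle length = 6 (tail of 1 descent step not counted)

6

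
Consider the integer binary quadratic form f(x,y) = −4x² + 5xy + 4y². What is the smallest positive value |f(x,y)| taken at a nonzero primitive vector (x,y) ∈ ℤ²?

river: ρ → (4,3,-5)
river: ρ → (-5,7,2)
river: ρ → (2,9,-1)
river: ρ → (-1,9,2)
river: ρ → (2,7,-5)
river: ρ → (-5,3,4)
river: ρ → (4,5,-4)
river: ρ → (-4,3,5)
river: ρ → (5,7,-2)
river: ρ → (-2,9,1)
river: ρ → (1,9,-2)
river: ρ → (-2,7,5)
river: ρ → (5,3,-4)
river: ρ → (-4,5,4)
closes: descent 0, river 14
min |a| on river = 1

1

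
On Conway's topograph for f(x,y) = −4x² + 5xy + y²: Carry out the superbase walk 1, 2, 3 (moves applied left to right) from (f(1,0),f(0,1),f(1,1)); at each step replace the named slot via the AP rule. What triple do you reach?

start (-4,1,2) = (f(1,0),f(0,1),f(1,1))
replace slot 1: 2·(1+2) − (-4) = 10 → (10,1,2)
replace slot 2: 2·(10+2) − 1 = 23 → (10,23,2)
replace slot 3: 2·(10+23) − 2 = 64 → (10,23,64)

10,23,64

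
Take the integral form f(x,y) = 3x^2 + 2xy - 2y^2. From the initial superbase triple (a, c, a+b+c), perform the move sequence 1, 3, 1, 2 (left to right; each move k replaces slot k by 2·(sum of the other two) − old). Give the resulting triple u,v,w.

start (3,-2,3) = (f(1,0),f(0,1),f(1,1))
replace slot 1: 2·((-2)+3) − 3 = -1 → (-1,-2,3)
replace slot 3: 2·((-1)+(-2)) − 3 = -9 → (-1,-2,-9)
replace slot 1: 2·((-2)+(-9)) − (-1) = -21 → (-21,-2,-9)
replace slot 2: 2·((-21)+(-9)) − (-2) = -58 → (-21,-58,-9)

-21,-58,-9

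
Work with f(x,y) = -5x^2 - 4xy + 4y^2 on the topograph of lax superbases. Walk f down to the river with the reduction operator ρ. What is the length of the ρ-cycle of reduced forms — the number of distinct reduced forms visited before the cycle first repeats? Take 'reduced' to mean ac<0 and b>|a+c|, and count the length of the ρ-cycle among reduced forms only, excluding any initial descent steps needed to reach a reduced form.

D = 96, ⌊√D⌋ = 9
descent: ρ → (4,4,-5)  [lands on river]
river: ρ → (-5,6,3)
river: ρ → (3,6,-5)
river: ρ → (-5,4,4)
ρ-cycle length = 4 (tail of 1 descent step not counted)

4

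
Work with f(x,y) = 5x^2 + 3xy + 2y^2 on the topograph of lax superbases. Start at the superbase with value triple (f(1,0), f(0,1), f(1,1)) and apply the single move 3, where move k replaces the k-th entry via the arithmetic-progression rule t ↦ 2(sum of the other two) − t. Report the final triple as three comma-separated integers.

start (5,2,10) = (f(1,0),f(0,1),f(1,1))
replace slot 3: 2·(5+2) − 10 = 4 → (5,2,4)

5,2,4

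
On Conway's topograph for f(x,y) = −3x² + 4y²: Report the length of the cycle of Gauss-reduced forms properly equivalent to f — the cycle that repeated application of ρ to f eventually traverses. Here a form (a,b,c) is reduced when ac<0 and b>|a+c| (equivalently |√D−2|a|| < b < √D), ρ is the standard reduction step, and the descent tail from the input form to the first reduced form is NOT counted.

D = 48, ⌊√D⌋ = 6
descent: ρ → (4,0,-3)
descent: ρ → (-3,6,1)  [lands on river]
river: ρ → (1,6,-3)
ρ-cycle length = 2 (tail of 2 descent steps not counted)

2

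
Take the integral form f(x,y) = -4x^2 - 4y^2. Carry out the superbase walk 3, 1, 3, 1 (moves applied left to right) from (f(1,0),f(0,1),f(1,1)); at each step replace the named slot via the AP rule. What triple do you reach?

start (-4,-4,-8) = (f(1,0),f(0,1),f(1,1))
replace slot 3: 2·((-4)+(-4)) − (-8) = -8 → (-4,-4,-8)
replace slot 1: 2·((-4)+(-8)) − (-4) = -20 → (-20,-4,-8)
replace slot 3: 2·((-20)+(-4)) − (-8) = -40 → (-20,-4,-40)
replace slot 1: 2·((-4)+(-40)) − (-20) = -68 → (-68,-4,-40)

-68,-4,-40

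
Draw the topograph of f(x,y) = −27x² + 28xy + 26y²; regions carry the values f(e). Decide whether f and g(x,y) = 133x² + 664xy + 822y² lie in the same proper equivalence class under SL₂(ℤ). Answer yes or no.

D₁ = 3592, D₂ = 3592
river cycle of f (length 10): (26, 24, -29), (-29, 34, 21), (21, 50, -13), (-13, 54, 13), (13, 50, -21), (-21, 34, 29), (29, 24, -26), (-26, 28, 27), (27, 26, -27), (-27, 28, 26)
river cycle of g (length 10): (26, 24, -29), (-29, 34, 21), (21, 50, -13), (-13, 54, 13), (13, 50, -21), (-21, 34, 29), (29, 24, -26), (-26, 28, 27), (27, 26, -27), (-27, 28, 26)
cycles coincide ⇒ equivalent

yes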